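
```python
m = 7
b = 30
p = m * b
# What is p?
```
Trace:
  m=7
  m=7, b=30
  m=7, b=30, p=210

Final answer: 210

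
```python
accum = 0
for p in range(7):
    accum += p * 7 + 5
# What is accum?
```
Trace:
  accum=0
  accum=5, p=0
  accum=17, p=1
  accum=36, p=2
  accum=62, p=3
  accum=95, p=4
  accum=135, p=5
  accum=182, p=6

Final answer: 182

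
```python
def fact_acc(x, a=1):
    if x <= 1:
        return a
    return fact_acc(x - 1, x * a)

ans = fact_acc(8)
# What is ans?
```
Call trace:
fact_acc(x=8, a=1)
  fact_acc(x=7, a=8)
    fact_acc(x=6, a=56)
      fact_acc(x=5, a=336)
        fact_acc(x=4, a=1680)
          fact_acc(x=3, a=6720)
            fact_acc(x=2, a=20160)
              fact_acc(x=1, a=40320)
              -> return 40320
            -> return 40320
          -> return 40320
        -> return 40320
      -> return 40320
    -> return 40320
  -> return 40320
-> return 40320

Final answer: 40320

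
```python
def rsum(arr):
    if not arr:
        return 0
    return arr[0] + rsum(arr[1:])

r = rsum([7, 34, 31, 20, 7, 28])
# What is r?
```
Call trace:
rsum(arr=[7, 34, 31, 20, 7, 28])
  rsum(arr=[34, 31, 20, 7, 28])
    rsum(arr=[31, 20, 7, 28])
      rsum(arr=[20, 7, 28])
        rsum(arr=[7, 28])
          rsum(arr=[28])
            rsum(arr=[])
            -> return 0
          -> return 28
        -> return 35
      -> return 55
    -> return 86
  -> return 120
-> return 127

Final answer: 127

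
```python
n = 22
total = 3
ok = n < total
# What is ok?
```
Trace:
  n=22
  n=22, total=3
  n=22, total=3, ok=False

Final answer: False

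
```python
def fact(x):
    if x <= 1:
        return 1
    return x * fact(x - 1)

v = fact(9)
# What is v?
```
Call trace:
fact(x=9)
  fact(x=8)
    fact(x=7)
      fact(x=6)
        fact(x=5)
          fact(x=4)
            fact(x=3)
              fact(x=2)
                fact(x=1)
                -> return 1
              -> return 2
            -> return 6
          -> return 24
        -> return 120
      -> return 720
    -> return 5040
  -> return 40320
-> return 362880

Final answer: 362880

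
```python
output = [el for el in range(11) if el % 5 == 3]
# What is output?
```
Trace:
  el=0
  el=1
  el=2
  el=3
  el=4
  el=5
  el=6
  el=7
  el=8
  el=9
  el=10
  output=[3, 8]

Final answer: [3, 8]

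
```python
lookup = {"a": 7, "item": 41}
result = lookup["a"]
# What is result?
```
Trace:
  lookup={'a': 7, 'item': 41}
  lookup={'a': 7, 'item': 41}, result=7

Final answer: 7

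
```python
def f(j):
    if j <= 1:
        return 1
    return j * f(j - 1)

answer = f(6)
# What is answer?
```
Call trace:
f(j=6)
  f(j=5)
    f(j=4)
      f(j=3)
        f(j=2)
          f(j=1)
          -> return 1
        -> return 2
      -> return 6
    -> return 24
  -> return 120
-> return 720

Final answer: 720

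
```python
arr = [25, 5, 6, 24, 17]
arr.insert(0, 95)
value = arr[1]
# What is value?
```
Trace:
  arr=[25, 5, 6, 24, 17]
  arr=[95, 25, 5, 6, 24, 17]
  arr=[95, 25, 5, 6, 24, 17], value=25

Final answer: 25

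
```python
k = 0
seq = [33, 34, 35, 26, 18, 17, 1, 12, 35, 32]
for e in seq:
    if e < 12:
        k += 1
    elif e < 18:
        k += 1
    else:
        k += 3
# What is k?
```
Trace:
  k=0
  k=3, e=33
  k=6, e=34
  k=9, e=35
  k=12, e=26
  k=15, e=18
  k=16, e=17
  k=17, e=1
  k=18, e=12
  k=21, e=35
  k=24, e=32

Final answer: 24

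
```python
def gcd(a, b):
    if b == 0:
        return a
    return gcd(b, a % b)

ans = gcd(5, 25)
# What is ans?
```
Call trace:
gcd(a=5, b=25)
  gcd(a=25, b=5)
    gcd(a=5, b=0)
    -> return 5
  -> return 5
-> return 5

Final answer: 5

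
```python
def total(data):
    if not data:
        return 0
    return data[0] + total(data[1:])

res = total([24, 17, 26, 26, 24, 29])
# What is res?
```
Call trace:
total(data=[24, 17, 26, 26, 24, 29])
  total(data=[17, 26, 26, 24, 29])
    total(data=[26, 26, 24, 29])
      total(data=[26, 24, 29])
        total(data=[24, 29])
          total(data=[29])
            total(data=[])
            -> return 0
          -> return 29
        -> return 53
      -> return 79
    -> return 105
  -> return 122
-> return 146

Final answer: 146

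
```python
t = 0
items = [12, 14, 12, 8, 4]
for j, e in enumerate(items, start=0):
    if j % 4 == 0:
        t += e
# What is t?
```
Trace:
  t=0
  t=12, j=0, e=12
  t=12, j=1, e=14
  t=12, j=2, e=12
  t=12, j=3, e=8
  t=16, j=4, e=4

Final answer: 16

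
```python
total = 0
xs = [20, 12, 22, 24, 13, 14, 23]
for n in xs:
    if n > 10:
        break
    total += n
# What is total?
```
Trace:
  total=0
  total=0, n=20

Final answer: 0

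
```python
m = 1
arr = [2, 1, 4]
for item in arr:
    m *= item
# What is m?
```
Trace:
  m=1
  m=2, item=2
  m=2, item=1
  m=8, item=4

Final answer: 8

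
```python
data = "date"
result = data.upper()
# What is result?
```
Trace:
  data='date'
  data='date', result='DATE'

Final answer: 'DATE'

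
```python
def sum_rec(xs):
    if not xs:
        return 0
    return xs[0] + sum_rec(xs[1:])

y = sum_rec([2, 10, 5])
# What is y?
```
Call trace:
sum_rec(xs=[2, 10, 5])
  sum_rec(xs=[10, 5])
    sum_rec(xs=[5])
      sum_rec(xs=[])
      -> return 0
    -> return 5
  -> return 15
-> return 17

Final answer: 17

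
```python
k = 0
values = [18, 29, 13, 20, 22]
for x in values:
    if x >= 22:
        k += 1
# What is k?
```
Trace:
  k=0
  k=0, x=18
  k=1, x=29
  k=1, x=13
  k=1, x=20
  k=2, x=22

Final answer: 2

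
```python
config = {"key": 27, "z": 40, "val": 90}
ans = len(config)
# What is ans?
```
Trace:
  config={'key': 27, 'z': 40, 'val': 90}
  config={'key': 27, 'z': 40, 'val': 90}, ans=3

Final answer: 3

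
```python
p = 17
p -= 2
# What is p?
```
Trace:
  p=17
  p=15

Final answer: 15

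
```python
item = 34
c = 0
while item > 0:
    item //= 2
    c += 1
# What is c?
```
Trace:
  item=34
  item=34, c=0
  item=17, c=1
  item=8, c=2
  item=4, c=3
  item=2, c=4
  item=1, c=5
  item=0, c=6

Final answer: 6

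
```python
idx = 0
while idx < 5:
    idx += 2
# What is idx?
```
Trace:
  idx=0
  idx=2
  idx=4
  idx=6

Final answer: 6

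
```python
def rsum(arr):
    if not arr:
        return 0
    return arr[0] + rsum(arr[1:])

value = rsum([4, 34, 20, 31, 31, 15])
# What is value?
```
Call trace:
rsum(arr=[4, 34, 20, 31, 31, 15])
  rsum(arr=[34, 20, 31, 31, 15])
    rsum(arr=[20, 31, 31, 15])
      rsum(arr=[31, 31, 15])
        rsum(arr=[31, 15])
          rsum(arr=[15])
            rsum(arr=[])
            -> return 0
          -> return 15
        -> return 46
      -> return 77
    -> return 97
  -> return 131
-> return 135

Final answer: 135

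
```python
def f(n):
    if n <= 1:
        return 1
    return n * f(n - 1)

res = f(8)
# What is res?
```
Call trace:
f(n=8)
  f(n=7)
    f(n=6)
      f(n=5)
        f(n=4)
          f(n=3)
            f(n=2)
              f(n=1)
              -> return 1
            -> return 2
          -> return 6
        -> return 24
      -> return 120
    -> return 720
  -> return 5040
-> return 40320

Final answer: 40320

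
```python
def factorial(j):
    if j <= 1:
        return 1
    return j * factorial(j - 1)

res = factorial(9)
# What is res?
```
Call trace:
factorial(j=9)
  factorial(j=8)
    factorial(j=7)
      factorial(j=6)
        factorial(j=5)
          factorial(j=4)
            factorial(j=3)
              factorial(j=2)
                factorial(j=1)
                -> return 1
              -> return 2
            -> return 6
          -> return 24
        -> return 120
      -> return 720
    -> return 5040
  -> return 40320
-> return 362880

Final answer: 362880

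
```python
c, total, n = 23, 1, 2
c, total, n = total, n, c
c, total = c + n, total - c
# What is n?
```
Trace:
  c=23, total=1, n=2
  c=1, total=2, n=23
  c=24, total=1, n=23

Final answer: 23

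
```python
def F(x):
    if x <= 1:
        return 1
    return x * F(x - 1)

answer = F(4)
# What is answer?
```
Call trace:
F(x=4)
  F(x=3)
    F(x=2)
      F(x=1)
      -> return 1
    -> return 2
  -> return 6
-> return 24

Final answer: 24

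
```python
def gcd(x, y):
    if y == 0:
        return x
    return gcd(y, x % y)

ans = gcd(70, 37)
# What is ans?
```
Call trace:
gcd(x=70, y=37)
  gcd(x=37, y=33)
    gcd(x=33, y=4)
      gcd(x=4, y=1)
        gcd(x=1, y=0)
        -> return 1
      -> return 1
    -> return 1
  -> return 1
-> return 1

Final answer: 1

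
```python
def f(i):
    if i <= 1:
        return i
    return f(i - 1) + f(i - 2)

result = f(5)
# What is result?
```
Call trace (a repeated sub-call is expanded the first time; later identical calls just restate its return value):
f(i=5)
  f(i=4)
    f(i=3)
      f(i=2)
        f(i=1)
        -> return 1
        f(i=0)
        -> return 0
      -> return 1
      f(i=1)
      -> return 1
    -> return 2
    f(i=2) -> return 1  (same call as traced above)
  -> return 3
  f(i=3) -> return 2  (same call as traced above)
-> return 5

Final answer: 5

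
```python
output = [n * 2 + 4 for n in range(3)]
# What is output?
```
Trace:
  n=0
  n=1
  n=2
  output=[4, 6, 8]

Final answer: [4, 6, 8]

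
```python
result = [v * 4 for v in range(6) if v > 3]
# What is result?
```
Trace:
  v=0
  v=1
  v=2
  v=3
  v=4
  v=5
  result=[16, 20]

Final answer: [16, 20]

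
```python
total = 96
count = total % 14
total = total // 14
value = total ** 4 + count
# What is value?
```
Trace:
  total=96
  total=96, count=12
  total=6, count=12
  total=6, count=12, value=1308

Final answer: 1308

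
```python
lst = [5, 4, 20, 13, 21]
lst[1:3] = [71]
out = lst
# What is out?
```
Trace:
  lst=[5, 4, 20, 13, 21]
  lst=[5, 71, 13, 21]
  lst=[5, 71, 13, 21], out=[5, 71, 13, 21]

Final answer: [5, 71, 13, 21]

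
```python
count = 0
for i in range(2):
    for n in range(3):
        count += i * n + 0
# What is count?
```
Trace:
  count=0
  count=0, i=0, n=0
  count=0, i=0, n=1
  count=0, i=0, n=2
  count=0, i=1, n=0
  count=1, i=1, n=1
  count=3, i=1, n=2

Final answer: 3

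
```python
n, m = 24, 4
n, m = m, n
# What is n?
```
Trace:
  n=24, m=4
  n=4, m=24

Final answer: 4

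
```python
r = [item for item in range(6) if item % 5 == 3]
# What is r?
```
Trace:
  item=0
  item=1
  item=2
  item=3
  item=4
  item=5
  r=[3]

Final answer: [3]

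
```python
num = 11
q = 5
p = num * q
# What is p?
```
Trace:
  num=11
  num=11, q=5
  num=11, q=5, p=55

Final answer: 55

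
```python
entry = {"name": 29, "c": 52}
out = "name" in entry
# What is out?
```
Trace:
  entry={'name': 29, 'c': 52}
  entry={'name': 29, 'c': 52}, out=True

Final answer: True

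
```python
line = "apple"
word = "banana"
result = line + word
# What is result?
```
Trace:
  line='apple'
  line='apple', word='banana'
  line='apple', word='banana', result='applebanana'

Final answer: 'applebanana'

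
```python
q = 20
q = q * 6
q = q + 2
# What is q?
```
Trace:
  q=20
  q=120
  q=122

Final answer: 122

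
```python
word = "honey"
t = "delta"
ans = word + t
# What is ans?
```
Trace:
  word='honey'
  word='honey', t='delta'
  word='honey', t='delta', ans='honeydelta'

Final answer: 'honeydelta'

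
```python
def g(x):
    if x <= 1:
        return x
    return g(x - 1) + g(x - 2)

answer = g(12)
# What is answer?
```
Call trace (a repeated sub-call is expanded the first time; later identical calls just restate its return value):
g(x=12)
  g(x=11)
    g(x=10)
      g(x=9)
        g(x=8)
          g(x=7)
            g(x=6)
              g(x=5)
                g(x=4)
                  g(x=3)
                    g(x=2)
                      g(x=1)
                      -> return 1
                      g(x=0)
                      -> return 0
                    -> return 1
                    g(x=1)
                    -> return 1
                  -> return 2
                  g(x=2) -> return 1  (same call as traced above)
                -> return 3
                g(x=3) -> return 2  (same call as traced above)
              -> return 5
              g(x=4) -> return 3  (same call as traced above)
            -> return 8
            g(x=5) -> return 5  (same call as traced above)
          -> return 13
          g(x=6) -> return 8  (same call as traced above)
        -> return 21
        g(x=7) -> return 13  (same call as traced above)
      -> return 34
      g(x=8) -> return 21  (same call as traced above)
    -> return 55
    g(x=9) -> return 34  (same call as traced above)
  -> return 89
  g(x=10) -> return 55  (same call as traced above)
-> return 144

Final answer: 144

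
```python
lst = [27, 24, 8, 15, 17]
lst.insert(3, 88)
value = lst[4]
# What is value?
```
Trace:
  lst=[27, 24, 8, 15, 17]
  lst=[27, 24, 8, 88, 15, 17]
  lst=[27, 24, 8, 88, 15, 17], value=15

Final answer: 15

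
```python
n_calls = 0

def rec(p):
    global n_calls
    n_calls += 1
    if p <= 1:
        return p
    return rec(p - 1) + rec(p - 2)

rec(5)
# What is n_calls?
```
Call trace (a repeated sub-call is expanded the first time; later identical calls just restate its return value):
rec(p=5)
  rec(p=4)
    rec(p=3)
      rec(p=2)
        rec(p=1)
        -> return 1
        rec(p=0)
        -> return 0
      -> return 1
      rec(p=1)
      -> return 1
    -> return 2
    rec(p=2) -> return 1  (same call as traced above)
  -> return 3
  rec(p=3) -> return 2  (same call as traced above)
-> return 5

n_calls is incremented once per call, so count the calls in each subtree. Let C(p) = number of calls made by rec(p).
C(0) = C(1) = 1 (base case, no recursion); C(p) = 1 + C(p - 1) + C(p - 2) otherwise.
C(2) = 1 + C(1) + C(0) = 1 + 1 + 1 = 3
C(3) = 1 + C(2) + C(1) = 1 + 3 + 1 = 5
C(4) = 1 + C(3) + C(2) = 1 + 5 + 3 = 9
C(5) = 1 + C(4) + C(3) = 1 + 9 + 5 = 15
n_calls = C(5) = 15

Final answer: 15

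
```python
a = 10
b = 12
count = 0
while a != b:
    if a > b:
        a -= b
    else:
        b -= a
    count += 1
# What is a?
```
Trace:
  a=10
  a=10, b=12
  a=10, b=12, count=0
  a=10, b=2, count=1
  a=8, b=2, count=2
  a=6, b=2, count=3
  a=4, b=2, count=4
  a=2, b=2, count=5

Final answer: 2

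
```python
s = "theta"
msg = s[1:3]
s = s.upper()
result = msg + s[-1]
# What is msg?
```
Trace:
  s='theta'
  s='theta', msg='he'
  s='THETA', msg='he'
  s='THETA', msg='he', result='heA'

Final answer: 'he'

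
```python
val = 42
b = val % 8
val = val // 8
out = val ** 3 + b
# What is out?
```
Trace:
  val=42
  val=42, b=2
  val=5, b=2
  val=5, b=2, out=127

Final answer: 127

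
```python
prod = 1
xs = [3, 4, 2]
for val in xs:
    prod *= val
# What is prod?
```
Trace:
  prod=1
  prod=3, val=3
  prod=12, val=4
  prod=24, val=2

Final answer: 24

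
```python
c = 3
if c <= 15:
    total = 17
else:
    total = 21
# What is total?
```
Trace:
  c=3
  c=3, total=17

Final answer: 17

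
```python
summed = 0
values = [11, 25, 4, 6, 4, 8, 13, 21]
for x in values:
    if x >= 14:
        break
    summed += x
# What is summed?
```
Trace:
  summed=0
  summed=11, x=11
  summed=11, x=25

Final answer: 11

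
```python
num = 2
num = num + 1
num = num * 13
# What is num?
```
Trace:
  num=2
  num=3
  num=39

Final answer: 39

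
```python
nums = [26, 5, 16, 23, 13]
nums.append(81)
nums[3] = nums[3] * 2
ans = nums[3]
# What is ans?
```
Trace:
  nums=[26, 5, 16, 23, 13]
  nums=[26, 5, 16, 23, 13, 81]
  nums=[26, 5, 16, 46, 13, 81]
  nums=[26, 5, 16, 46, 13, 81], ans=46

Final answer: 46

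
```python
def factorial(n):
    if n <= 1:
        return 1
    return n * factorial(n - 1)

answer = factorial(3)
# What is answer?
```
Call trace:
factorial(n=3)
  factorial(n=2)
    factorial(n=1)
    -> return 1
  -> return 2
-> return 6

Final answer: 6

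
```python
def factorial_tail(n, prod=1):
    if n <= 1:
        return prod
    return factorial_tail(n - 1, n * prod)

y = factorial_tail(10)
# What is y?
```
Call trace:
factorial_tail(n=10, prod=1)
  factorial_tail(n=9, prod=10)
    factorial_tail(n=8, prod=90)
      factorial_tail(n=7, prod=720)
        factorial_tail(n=6, prod=5040)
          factorial_tail(n=5, prod=30240)
            factorial_tail(n=4, prod=151200)
              factorial_tail(n=3, prod=604800)
                factorial_tail(n=2, prod=1814400)
                  factorial_tail(n=1, prod=3628800)
                  -> return 3628800
                -> return 3628800
              -> return 3628800
            -> return 3628800
          -> return 3628800
        -> return 3628800
      -> return 3628800
    -> return 3628800
  -> return 3628800
-> return 3628800

Final answer: 3628800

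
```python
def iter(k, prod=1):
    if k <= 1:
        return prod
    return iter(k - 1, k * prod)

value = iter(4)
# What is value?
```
Call trace:
iter(k=4, prod=1)
  iter(k=3, prod=4)
    iter(k=2, prod=12)
      iter(k=1, prod=24)
      -> return 24
    -> return 24
  -> return 24
-> return 24

Final answer: 24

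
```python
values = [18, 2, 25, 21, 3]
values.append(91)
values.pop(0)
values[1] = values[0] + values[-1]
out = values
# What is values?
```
Trace:
  values=[18, 2, 25, 21, 3]
  values=[18, 2, 25, 21, 3, 91]
  values=[2, 25, 21, 3, 91]
  values=[2, 93, 21, 3, 91]
  values=[2, 93, 21, 3, 91], out=[2, 93, 21, 3, 91]

Final answer: [2, 93, 21, 3, 91]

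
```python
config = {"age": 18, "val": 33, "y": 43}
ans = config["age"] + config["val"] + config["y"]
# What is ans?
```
Trace:
  config={'age': 18, 'val': 33, 'y': 43}
  config={'age': 18, 'val': 33, 'y': 43}, ans=94

Final answer: 94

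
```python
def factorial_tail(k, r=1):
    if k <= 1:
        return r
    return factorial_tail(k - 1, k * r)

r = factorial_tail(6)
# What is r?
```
Call trace:
factorial_tail(k=6, r=1)
  factorial_tail(k=5, r=6)
    factorial_tail(k=4, r=30)
      factorial_tail(k=3, r=120)
        factorial_tail(k=2, r=360)
          factorial_tail(k=1, r=720)
          -> return 720
        -> return 720
      -> return 720
    -> return 720
  -> return 720
-> return 720

Final answer: 720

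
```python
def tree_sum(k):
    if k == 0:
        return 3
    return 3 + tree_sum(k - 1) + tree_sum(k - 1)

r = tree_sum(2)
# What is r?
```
Call trace (a repeated sub-call is expanded the first time; later identical calls just restate its return value):
tree_sum(k=2)
  tree_sum(k=1)
    tree_sum(k=0)
    -> return 3
    tree_sum(k=0)
    -> return 3
  -> return 9
  tree_sum(k=1) -> return 9  (same call as traced above)
-> return 21

Final answer: 21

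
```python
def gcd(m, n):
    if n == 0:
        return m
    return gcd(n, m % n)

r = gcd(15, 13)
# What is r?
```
Call trace:
gcd(m=15, n=13)
  gcd(m=13, n=2)
    gcd(m=2, n=1)
      gcd(m=1, n=0)
      -> return 1
    -> return 1
  -> return 1
-> return 1

Final answer: 1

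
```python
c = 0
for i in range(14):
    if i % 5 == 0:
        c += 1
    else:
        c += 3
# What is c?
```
Trace:
  c=0
  c=1, i=0
  c=4, i=1
  c=7, i=2
  c=10, i=3
  c=13, i=4
  c=14, i=5
  c=17, i=6
  c=20, i=7
  c=23, i=8
  c=26, i=9
  c=27, i=10
  c=30, i=11
  c=33, i=12
  c=36, i=13

Final answer: 36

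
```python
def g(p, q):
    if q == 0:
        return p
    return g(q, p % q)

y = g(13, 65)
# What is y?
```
Call trace:
g(p=13, q=65)
  g(p=65, q=13)
    g(p=13, q=0)
    -> return 13
  -> return 13
-> return 13

Final answer: 13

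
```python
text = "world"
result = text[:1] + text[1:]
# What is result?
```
Trace:
  text='world'
  text='world', result='world'

Final answer: 'world'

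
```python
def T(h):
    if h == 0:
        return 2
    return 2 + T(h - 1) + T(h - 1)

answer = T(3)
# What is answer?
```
Call trace (a repeated sub-call is expanded the first time; later identical calls just restate its return value):
T(h=3)
  T(h=2)
    T(h=1)
      T(h=0)
      -> return 2
      T(h=0)
      -> return 2
    -> return 6
    T(h=1) -> return 6  (same call as traced above)
  -> return 14
  T(h=2) -> return 14  (same call as traced above)
-> return 30

Final answer: 30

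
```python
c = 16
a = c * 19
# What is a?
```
Trace:
  c=16
  c=16, a=304

Final answer: 304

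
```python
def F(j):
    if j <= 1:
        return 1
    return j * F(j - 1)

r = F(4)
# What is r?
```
Call trace:
F(j=4)
  F(j=3)
    F(j=2)
      F(j=1)
      -> return 1
    -> return 2
  -> return 6
-> return 24

Final answer: 24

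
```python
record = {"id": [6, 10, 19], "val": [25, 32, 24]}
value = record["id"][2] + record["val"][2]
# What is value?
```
Trace:
  record={'id': [6, 10, 19], 'val': [25, 32, 24]}
  record={'id': [6, 10, 19], 'val': [25, 32, 24]}, value=43

Final answer: 43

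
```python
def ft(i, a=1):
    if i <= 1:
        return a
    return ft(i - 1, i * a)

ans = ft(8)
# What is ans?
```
Call trace:
ft(i=8, a=1)
  ft(i=7, a=8)
    ft(i=6, a=56)
      ft(i=5, a=336)
        ft(i=4, a=1680)
          ft(i=3, a=6720)
            ft(i=2, a=20160)
              ft(i=1, a=40320)
              -> return 40320
            -> return 40320
          -> return 40320
        -> return 40320
      -> return 40320
    -> return 40320
  -> return 40320
-> return 40320

Final answer: 40320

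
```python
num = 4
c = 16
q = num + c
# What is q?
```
Trace:
  num=4
  num=4, c=16
  num=4, c=16, q=20

Final answer: 20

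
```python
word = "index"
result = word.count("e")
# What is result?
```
Trace:
  word='index'
  word='index', result=1

Final answer: 1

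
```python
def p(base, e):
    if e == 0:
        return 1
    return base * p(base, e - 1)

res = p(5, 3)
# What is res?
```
Call trace:
p(base=5, e=3)
  p(base=5, e=2)
    p(base=5, e=1)
      p(base=5, e=0)
      -> return 1
    -> return 5
  -> return 25
-> return 125

Final answer: 125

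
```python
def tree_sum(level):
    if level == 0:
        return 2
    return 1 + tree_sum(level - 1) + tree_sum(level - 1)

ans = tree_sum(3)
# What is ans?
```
Call trace (a repeated sub-call is expanded the first time; later identical calls just restate its return value):
tree_sum(level=3)
  tree_sum(level=2)
    tree_sum(level=1)
      tree_sum(level=0)
      -> return 2
      tree_sum(level=0)
      -> return 2
    -> return 5
    tree_sum(level=1) -> return 5  (same call as traced above)
  -> return 11
  tree_sum(level=2) -> return 11  (same call as traced above)
-> return 23

Final answer: 23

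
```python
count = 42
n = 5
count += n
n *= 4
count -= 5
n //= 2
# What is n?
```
Trace:
  count=42
  count=42, n=5
  count=47, n=5
  count=47, n=20
  count=42, n=20
  count=42, n=10

Final answer: 10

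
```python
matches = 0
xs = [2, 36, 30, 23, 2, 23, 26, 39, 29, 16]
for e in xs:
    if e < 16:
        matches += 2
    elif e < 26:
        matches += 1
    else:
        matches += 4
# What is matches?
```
Trace:
  matches=0
  matches=2, e=2
  matches=6, e=36
  matches=10, e=30
  matches=11, e=23
  matches=13, e=2
  matches=14, e=23
  matches=18, e=26
  matches=22, e=39
  matches=26, e=29
  matches=27, e=16

Final answer: 27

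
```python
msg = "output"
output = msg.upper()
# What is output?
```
Trace:
  msg='output'
  msg='output', output='OUTPUT'

Final answer: 'OUTPUT'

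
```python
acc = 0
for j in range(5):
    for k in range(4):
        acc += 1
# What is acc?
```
Trace:
  acc=0
  acc=1, j=0, k=0
  acc=2, j=0, k=1
  acc=3, j=0, k=2
  acc=4, j=0, k=3
  acc=5, j=1, k=0
  acc=6, j=1, k=1
  acc=7, j=1, k=2
  acc=8, j=1, k=3
  acc=9, j=2, k=0
  acc=10, j=2, k=1
  acc=11, j=2, k=2
  acc=12, j=2, k=3
  acc=13, j=3, k=0
  acc=14, j=3, k=1
  acc=15, j=3, k=2
  acc=16, j=3, k=3
  acc=17, j=4, k=0
  acc=18, j=4, k=1
  acc=19, j=4, k=2
  acc=20, j=4, k=3

Final answer: 20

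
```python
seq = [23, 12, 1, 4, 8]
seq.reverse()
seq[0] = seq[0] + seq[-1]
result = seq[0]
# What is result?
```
Trace:
  seq=[23, 12, 1, 4, 8]
  seq=[8, 4, 1, 12, 23]
  seq=[31, 4, 1, 12, 23]
  seq=[31, 4, 1, 12, 23], result=31

Final answer: 31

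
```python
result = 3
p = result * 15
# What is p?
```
Trace:
  result=3
  result=3, p=45

Final answer: 45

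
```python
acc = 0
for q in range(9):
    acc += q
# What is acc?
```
Trace:
  acc=0
  acc=0, q=0
  acc=1, q=1
  acc=3, q=2
  acc=6, q=3
  acc=10, q=4
  acc=15, q=5
  acc=21, q=6
  acc=28, q=7
  acc=36, q=8

Final answer: 36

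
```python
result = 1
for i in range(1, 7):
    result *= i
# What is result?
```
Trace:
  result=1
  result=1, i=1
  result=2, i=2
  result=6, i=3
  result=24, i=4
  result=120, i=5
  result=720, i=6

Final answer: 720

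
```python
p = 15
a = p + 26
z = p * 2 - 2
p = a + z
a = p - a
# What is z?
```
Trace:
  p=15
  p=15, a=41
  p=15, a=41, z=28
  p=69, a=41, z=28
  p=69, a=28, z=28

Final answer: 28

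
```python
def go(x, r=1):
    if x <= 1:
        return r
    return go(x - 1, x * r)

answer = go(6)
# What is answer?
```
Call trace:
go(x=6, r=1)
  go(x=5, r=6)
    go(x=4, r=30)
      go(x=3, r=120)
        go(x=2, r=360)
          go(x=1, r=720)
          -> return 720
        -> return 720
      -> return 720
    -> return 720
  -> return 720
-> return 720

Final answer: 720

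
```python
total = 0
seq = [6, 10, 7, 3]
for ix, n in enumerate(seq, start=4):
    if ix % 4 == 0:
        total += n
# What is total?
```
Trace:
  total=0
  total=6, ix=4, n=6
  total=6, ix=5, n=10
  total=6, ix=6, n=7
  total=6, ix=7, n=3

Final answer: 6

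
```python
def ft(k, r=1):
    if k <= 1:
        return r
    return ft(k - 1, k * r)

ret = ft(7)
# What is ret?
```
Call trace:
ft(k=7, r=1)
  ft(k=6, r=7)
    ft(k=5, r=42)
      ft(k=4, r=210)
        ft(k=3, r=840)
          ft(k=2, r=2520)
            ft(k=1, r=5040)
            -> return 5040
          -> return 5040
        -> return 5040
      -> return 5040
    -> return 5040
  -> return 5040
-> return 5040

Final answer: 5040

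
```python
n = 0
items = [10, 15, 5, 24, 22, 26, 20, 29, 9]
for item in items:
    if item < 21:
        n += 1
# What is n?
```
Trace:
  n=0
  n=1, item=10
  n=2, item=15
  n=3, item=5
  n=3, item=24
  n=3, item=22
  n=3, item=26
  n=4, item=20
  n=4, item=29
  n=5, item=9

Final answer: 5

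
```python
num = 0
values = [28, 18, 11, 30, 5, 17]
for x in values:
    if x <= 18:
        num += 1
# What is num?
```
Trace:
  num=0
  num=0, x=28
  num=1, x=18
  num=2, x=11
  num=2, x=30
  num=3, x=5
  num=4, x=17

Final answer: 4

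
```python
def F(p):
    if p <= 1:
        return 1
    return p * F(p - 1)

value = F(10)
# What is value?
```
Call trace:
F(p=10)
  F(p=9)
    F(p=8)
      F(p=7)
        F(p=6)
          F(p=5)
            F(p=4)
              F(p=3)
                F(p=2)
                  F(p=1)
                  -> return 1
                -> return 2
              -> return 6
            -> return 24
          -> return 120
        -> return 720
      -> return 5040
    -> return 40320
  -> return 362880
-> return 3628800

Final answer: 3628800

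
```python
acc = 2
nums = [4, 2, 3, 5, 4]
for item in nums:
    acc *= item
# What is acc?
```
Trace:
  acc=2
  acc=8, item=4
  acc=16, item=2
  acc=48, item=3
  acc=240, item=5
  acc=960, item=4

Final answer: 960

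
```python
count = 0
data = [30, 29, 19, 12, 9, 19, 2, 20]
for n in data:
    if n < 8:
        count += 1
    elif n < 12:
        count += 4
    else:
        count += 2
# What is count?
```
Trace:
  count=0
  count=2, n=30
  count=4, n=29
  count=6, n=19
  count=8, n=12
  count=12, n=9
  count=14, n=19
  count=15, n=2
  count=17, n=20

Final answer: 17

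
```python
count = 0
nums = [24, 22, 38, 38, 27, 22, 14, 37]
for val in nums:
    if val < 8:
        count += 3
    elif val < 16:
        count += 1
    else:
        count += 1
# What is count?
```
Trace:
  count=0
  count=1, val=24
  count=2, val=22
  count=3, val=38
  count=4, val=38
  count=5, val=27
  count=6, val=22
  count=7, val=14
  count=8, val=37

Final answer: 8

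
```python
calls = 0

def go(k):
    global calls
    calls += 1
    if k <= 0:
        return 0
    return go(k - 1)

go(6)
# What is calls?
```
Call trace:
go(k=6)
  go(k=5)
    go(k=4)
      go(k=3)
        go(k=2)
          go(k=1)
            go(k=0)
            -> return 0
          -> return 0
        -> return 0
      -> return 0
    -> return 0
  -> return 0
-> return 0

calls is incremented once per call. go is entered once for each k = 6, 5, 4, 3, 2, 1, 0 (the k <= 0 call returns without recursing), i.e. 6 + 1 calls.
calls = 7

Final answer: 7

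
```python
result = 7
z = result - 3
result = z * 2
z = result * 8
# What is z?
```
Trace:
  result=7
  result=7, z=4
  result=8, z=4
  result=8, z=64

Final answer: 64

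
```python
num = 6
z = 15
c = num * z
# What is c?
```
Trace:
  num=6
  num=6, z=15
  num=6, z=15, c=90

Final answer: 90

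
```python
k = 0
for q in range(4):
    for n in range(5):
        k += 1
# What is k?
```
Trace:
  k=0
  k=1, q=0, n=0
  k=2, q=0, n=1
  k=3, q=0, n=2
  k=4, q=0, n=3
  k=5, q=0, n=4
  k=6, q=1, n=0
  k=7, q=1, n=1
  k=8, q=1, n=2
  k=9, q=1, n=3
  k=10, q=1, n=4
  k=11, q=2, n=0
  k=12, q=2, n=1
  k=13, q=2, n=2
  k=14, q=2, n=3
  k=15, q=2, n=4
  k=16, q=3, n=0
  k=17, q=3, n=1
  k=18, q=3, n=2
  k=19, q=3, n=3
  k=20, q=3, n=4

Final answer: 20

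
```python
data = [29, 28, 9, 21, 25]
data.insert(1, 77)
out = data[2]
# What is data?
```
Trace:
  data=[29, 28, 9, 21, 25]
  data=[29, 77, 28, 9, 21, 25]
  data=[29, 77, 28, 9, 21, 25], out=28

Final answer: [29, 77, 28, 9, 21, 25]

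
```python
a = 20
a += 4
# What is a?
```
Trace:
  a=20
  a=24

Final answer: 24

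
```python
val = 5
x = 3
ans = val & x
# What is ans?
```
Trace:
  val=5
  val=5, x=3
  val=5, x=3, ans=1

Final answer: 1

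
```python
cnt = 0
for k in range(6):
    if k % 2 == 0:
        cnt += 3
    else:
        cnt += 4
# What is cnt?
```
Trace:
  cnt=0
  cnt=3, k=0
  cnt=7, k=1
  cnt=10, k=2
  cnt=14, k=3
  cnt=17, k=4
  cnt=21, k=5

Final answer: 21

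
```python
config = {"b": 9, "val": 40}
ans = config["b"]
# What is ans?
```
Trace:
  config={'b': 9, 'val': 40}
  config={'b': 9, 'val': 40}, ans=9

Final answer: 9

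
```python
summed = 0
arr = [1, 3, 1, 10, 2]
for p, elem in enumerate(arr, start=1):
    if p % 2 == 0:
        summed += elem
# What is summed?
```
Trace:
  summed=0
  summed=0, p=1, elem=1
  summed=3, p=2, elem=3
  summed=3, p=3, elem=1
  summed=13, p=4, elem=10
  summed=13, p=5, elem=2

Final answer: 13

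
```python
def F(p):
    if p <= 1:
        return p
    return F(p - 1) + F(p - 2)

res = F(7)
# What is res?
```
Call trace (a repeated sub-call is expanded the first time; later identical calls just restate its return value):
F(p=7)
  F(p=6)
    F(p=5)
      F(p=4)
        F(p=3)
          F(p=2)
            F(p=1)
            -> return 1
            F(p=0)
            -> return 0
          -> return 1
          F(p=1)
          -> return 1
        -> return 2
        F(p=2) -> return 1  (same call as traced above)
      -> return 3
      F(p=3) -> return 2  (same call as traced above)
    -> return 5
    F(p=4) -> return 3  (same call as traced above)
  -> return 8
  F(p=5) -> return 5  (same call as traced above)
-> return 13

Final answer: 13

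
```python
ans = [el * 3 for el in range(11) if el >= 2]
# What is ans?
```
Trace:
  el=0
  el=1
  el=2
  el=3
  el=4
  el=5
  el=6
  el=7
  el=8
  el=9
  el=10
  ans=[6, 9, 12, 15, 18, 21, 24, 27, 30]

Final answer: [6, 9, 12, 15, 18, 21, 24, 27, 30]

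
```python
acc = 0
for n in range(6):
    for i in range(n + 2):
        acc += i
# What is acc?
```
Trace:
  acc=0
  acc=0, n=0, i=0
  acc=1, n=0, i=1
  acc=1, n=1, i=0
  acc=2, n=1, i=1
  acc=4, n=1, i=2
  acc=4, n=2, i=0
  acc=5, n=2, i=1
  acc=7, n=2, i=2
  acc=10, n=2, i=3
  acc=10, n=3, i=0
  acc=11, n=3, i=1
  acc=13, n=3, i=2
  acc=16, n=3, i=3
  acc=20, n=3, i=4
  acc=20, n=4, i=0
  acc=21, n=4, i=1
  acc=23, n=4, i=2
  acc=26, n=4, i=3
  acc=30, n=4, i=4
  acc=35, n=4, i=5
  acc=35, n=5, i=0
  acc=36, n=5, i=1
  acc=38, n=5, i=2
  acc=41, n=5, i=3
  acc=45, n=5, i=4
  acc=50, n=5, i=5
  acc=56, n=5, i=6

Final answer: 56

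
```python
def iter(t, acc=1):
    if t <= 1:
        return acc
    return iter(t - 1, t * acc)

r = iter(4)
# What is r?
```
Call trace:
iter(t=4, acc=1)
  iter(t=3, acc=4)
    iter(t=2, acc=12)
      iter(t=1, acc=24)
      -> return 24
    -> return 24
  -> return 24
-> return 24

Final answer: 24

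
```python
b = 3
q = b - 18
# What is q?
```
Trace:
  b=3
  b=3, q=-15

Final answer: -15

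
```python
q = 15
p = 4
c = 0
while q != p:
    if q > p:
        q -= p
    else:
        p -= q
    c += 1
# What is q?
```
Trace:
  q=15
  q=15, p=4
  q=15, p=4, c=0
  q=11, p=4, c=1
  q=7, p=4, c=2
  q=3, p=4, c=3
  q=3, p=1, c=4
  q=2, p=1, c=5
  q=1, p=1, c=6

Final answer: 1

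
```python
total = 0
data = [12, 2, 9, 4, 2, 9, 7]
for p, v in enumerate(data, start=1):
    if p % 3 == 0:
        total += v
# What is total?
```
Trace:
  total=0
  total=0, p=1, v=12
  total=0, p=2, v=2
  total=9, p=3, v=9
  total=9, p=4, v=4
  total=9, p=5, v=2
  total=18, p=6, v=9
  total=18, p=7, v=7

Final answer: 18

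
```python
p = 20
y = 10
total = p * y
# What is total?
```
Trace:
  p=20
  p=20, y=10
  p=20, y=10, total=200

Final answer: 200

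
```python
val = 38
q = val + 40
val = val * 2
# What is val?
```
Trace:
  val=38
  val=38, q=78
  val=76, q=78

Final answer: 76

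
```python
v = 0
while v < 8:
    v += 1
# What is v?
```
Trace:
  v=0
  v=1
  v=2
  v=3
  v=4
  v=5
  v=6
  v=7
  v=8

Final answer: 8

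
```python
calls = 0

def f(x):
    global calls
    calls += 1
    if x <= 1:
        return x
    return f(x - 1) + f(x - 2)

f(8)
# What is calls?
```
Call trace (a repeated sub-call is expanded the first time; later identical calls just restate its return value):
f(x=8)
  f(x=7)
    f(x=6)
      f(x=5)
        f(x=4)
          f(x=3)
            f(x=2)
              f(x=1)
              -> return 1
              f(x=0)
              -> return 0
            -> return 1
            f(x=1)
            -> return 1
          -> return 2
          f(x=2) -> return 1  (same call as traced above)
        -> return 3
        f(x=3) -> return 2  (same call as traced above)
      -> return 5
      f(x=4) -> return 3  (same call as traced above)
    -> return 8
    f(x=5) -> return 5  (same call as traced above)
  -> return 13
  f(x=6) -> return 8  (same call as traced above)
-> return 21

calls is incremented once per call, so count the calls in each subtree. Let C(x) = number of calls made by f(x).
C(0) = C(1) = 1 (base case, no recursion); C(x) = 1 + C(x - 1) + C(x - 2) otherwise.
C(2) = 1 + C(1) + C(0) = 1 + 1 + 1 = 3
C(3) = 1 + C(2) + C(1) = 1 + 3 + 1 = 5
C(4) = 1 + C(3) + C(2) = 1 + 5 + 3 = 9
C(5) = 1 + C(4) + C(3) = 1 + 9 + 5 = 15
C(6) = 1 + C(5) + C(4) = 1 + 15 + 9 = 25
C(7) = 1 + C(6) + C(5) = 1 + 25 + 15 = 41
C(8) = 1 + C(7) + C(6) = 1 + 41 + 25 = 67
calls = C(8) = 67

Final answer: 67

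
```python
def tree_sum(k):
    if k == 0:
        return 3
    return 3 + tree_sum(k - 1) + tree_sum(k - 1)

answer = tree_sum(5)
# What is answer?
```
Call trace (a repeated sub-call is expanded the first time; later identical calls just restate its return value):
tree_sum(k=5)
  tree_sum(k=4)
    tree_sum(k=3)
      tree_sum(k=2)
        tree_sum(k=1)
          tree_sum(k=0)
          -> return 3
          tree_sum(k=0)
          -> return 3
        -> return 9
        tree_sum(k=1) -> return 9  (same call as traced above)
      -> return 21
      tree_sum(k=2) -> return 21  (same call as traced above)
    -> return 45
    tree_sum(k=3) -> return 45  (same call as traced above)
  -> return 93
  tree_sum(k=4) -> return 93  (same call as traced above)
-> return 189

Final answer: 189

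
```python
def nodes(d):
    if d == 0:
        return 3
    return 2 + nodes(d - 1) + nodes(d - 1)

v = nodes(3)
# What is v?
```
Call trace (a repeated sub-call is expanded the first time; later identical calls just restate its return value):
nodes(d=3)
  nodes(d=2)
    nodes(d=1)
      nodes(d=0)
      -> return 3
      nodes(d=0)
      -> return 3
    -> return 8
    nodes(d=1) -> return 8  (same call as traced above)
  -> return 18
  nodes(d=2) -> return 18  (same call as traced above)
-> return 38

Final answer: 38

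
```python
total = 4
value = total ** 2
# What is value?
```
Trace:
  total=4
  total=4, value=16

Final answer: 16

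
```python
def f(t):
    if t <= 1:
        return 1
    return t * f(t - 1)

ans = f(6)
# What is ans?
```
Call trace:
f(t=6)
  f(t=5)
    f(t=4)
      f(t=3)
        f(t=2)
          f(t=1)
          -> return 1
        -> return 2
      -> return 6
    -> return 24
  -> return 120
-> return 720

Final answer: 720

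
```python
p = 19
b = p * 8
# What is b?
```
Trace:
  p=19
  p=19, b=152

Final answer: 152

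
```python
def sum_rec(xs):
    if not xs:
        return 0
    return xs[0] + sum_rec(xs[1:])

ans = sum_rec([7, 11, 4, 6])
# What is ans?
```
Call trace:
sum_rec(xs=[7, 11, 4, 6])
  sum_rec(xs=[11, 4, 6])
    sum_rec(xs=[4, 6])
      sum_rec(xs=[6])
        sum_rec(xs=[])
        -> return 0
      -> return 6
    -> return 10
  -> return 21
-> return 28

Final answer: 28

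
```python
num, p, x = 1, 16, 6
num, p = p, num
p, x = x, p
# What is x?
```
Trace:
  num=1, p=16, x=6
  num=16, p=1, x=6
  num=16, p=6, x=1

Final answer: 1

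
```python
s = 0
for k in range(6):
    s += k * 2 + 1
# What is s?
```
Trace:
  s=0
  s=1, k=0
  s=4, k=1
  s=9, k=2
  s=16, k=3
  s=25, k=4
  s=36, k=5

Final answer: 36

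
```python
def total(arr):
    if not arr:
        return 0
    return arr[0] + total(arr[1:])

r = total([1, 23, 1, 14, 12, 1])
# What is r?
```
Call trace:
total(arr=[1, 23, 1, 14, 12, 1])
  total(arr=[23, 1, 14, 12, 1])
    total(arr=[1, 14, 12, 1])
      total(arr=[14, 12, 1])
        total(arr=[12, 1])
          total(arr=[1])
            total(arr=[])
            -> return 0
          -> return 1
        -> return 13
      -> return 27
    -> return 28
  -> return 51
-> return 52

Final answer: 52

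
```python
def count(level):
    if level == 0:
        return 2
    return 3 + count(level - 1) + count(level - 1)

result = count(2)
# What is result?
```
Call trace (a repeated sub-call is expanded the first time; later identical calls just restate its return value):
count(level=2)
  count(level=1)
    count(level=0)
    -> return 2
    count(level=0)
    -> return 2
  -> return 7
  count(level=1) -> return 7  (same call as traced above)
-> return 17

Final answer: 17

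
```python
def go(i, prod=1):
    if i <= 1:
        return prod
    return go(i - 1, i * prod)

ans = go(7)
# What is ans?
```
Call trace:
go(i=7, prod=1)
  go(i=6, prod=7)
    go(i=5, prod=42)
      go(i=4, prod=210)
        go(i=3, prod=840)
          go(i=2, prod=2520)
            go(i=1, prod=5040)
            -> return 5040
          -> return 5040
        -> return 5040
      -> return 5040
    -> return 5040
  -> return 5040
-> return 5040

Final answer: 5040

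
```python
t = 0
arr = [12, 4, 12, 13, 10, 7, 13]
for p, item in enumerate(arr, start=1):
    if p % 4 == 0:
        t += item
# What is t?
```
Trace:
  t=0
  t=0, p=1, item=12
  t=0, p=2, item=4
  t=0, p=3, item=12
  t=13, p=4, item=13
  t=13, p=5, item=10
  t=13, p=6, item=7
  t=13, p=7, item=13

Final answer: 13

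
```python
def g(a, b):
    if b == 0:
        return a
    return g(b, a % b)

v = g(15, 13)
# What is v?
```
Call trace:
g(a=15, b=13)
  g(a=13, b=2)
    g(a=2, b=1)
      g(a=1, b=0)
      -> return 1
    -> return 1
  -> return 1
-> return 1

Final answer: 1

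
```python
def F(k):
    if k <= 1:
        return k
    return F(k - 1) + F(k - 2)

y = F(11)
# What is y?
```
Call trace (a repeated sub-call is expanded the first time; later identical calls just restate its return value):
F(k=11)
  F(k=10)
    F(k=9)
      F(k=8)
        F(k=7)
          F(k=6)
            F(k=5)
              F(k=4)
                F(k=3)
                  F(k=2)
                    F(k=1)
                    -> return 1
                    F(k=0)
                    -> return 0
                  -> return 1
                  F(k=1)
                  -> return 1
                -> return 2
                F(k=2) -> return 1  (same call as traced above)
              -> return 3
              F(k=3) -> return 2  (same call as traced above)
            -> return 5
            F(k=4) -> return 3  (same call as traced above)
          -> return 8
          F(k=5) -> return 5  (same call as traced above)
        -> return 13
        F(k=6) -> return 8  (same call as traced above)
      -> return 21
      F(k=7) -> return 13  (same call as traced above)
    -> return 34
    F(k=8) -> return 21  (same call as traced above)
  -> return 55
  F(k=9) -> return 34  (same call as traced above)
-> return 89

Final answer: 89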